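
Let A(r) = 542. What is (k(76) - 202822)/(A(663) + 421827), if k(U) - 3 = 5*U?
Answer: -202439/422369 ≈ -0.47929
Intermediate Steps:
k(U) = 3 + 5*U
(k(76) - 202822)/(A(663) + 421827) = ((3 + 5*76) - 202822)/(542 + 421827) = ((3 + 380) - 202822)/422369 = (383 - 202822)*(1/422369) = -202439*1/422369 = -202439/422369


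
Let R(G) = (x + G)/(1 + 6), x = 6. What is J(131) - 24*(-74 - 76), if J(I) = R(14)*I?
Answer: 27820/7 ≈ 3974.3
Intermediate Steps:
R(G) = 6/7 + G/7 (R(G) = (6 + G)/(1 + 6) = (6 + G)/7 = (6 + G)*(1/7) = 6/7 + G/7)
J(I) = 20*I/7 (J(I) = (6/7 + (1/7)*14)*I = (6/7 + 2)*I = 20*I/7)
J(131) - 24*(-74 - 76) = (20/7)*131 - 24*(-74 - 76) = 2620/7 - 24*(-150) = 2620/7 + 3600 = 27820/7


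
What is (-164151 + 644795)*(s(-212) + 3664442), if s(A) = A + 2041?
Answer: 1762171158524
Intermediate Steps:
s(A) = 2041 + A
(-164151 + 644795)*(s(-212) + 3664442) = (-164151 + 644795)*((2041 - 212) + 3664442) = 480644*(1829 + 3664442) = 480644*3666271 = 1762171158524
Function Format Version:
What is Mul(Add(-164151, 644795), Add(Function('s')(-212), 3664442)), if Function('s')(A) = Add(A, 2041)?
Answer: 1762171158524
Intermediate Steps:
Function('s')(A) = Add(2041, A)
Mul(Add(-164151, 644795), Add(Function('s')(-212), 3664442)) = Mul(Add(-164151, 644795), Add(Add(2041, -212), 3664442)) = Mul(480644, Add(1829, 3664442)) = Mul(480644, 3666271) = 1762171158524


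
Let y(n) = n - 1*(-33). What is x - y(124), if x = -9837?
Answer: -9994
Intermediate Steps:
y(n) = 33 + n (y(n) = n + 33 = 33 + n)
x - y(124) = -9837 - (33 + 124) = -9837 - 1*157 = -9837 - 157 = -9994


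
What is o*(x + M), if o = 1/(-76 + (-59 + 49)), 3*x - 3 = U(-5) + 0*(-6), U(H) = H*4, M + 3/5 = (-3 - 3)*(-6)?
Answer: -223/645 ≈ -0.34574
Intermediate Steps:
M = 177/5 (M = -⅗ + (-3 - 3)*(-6) = -⅗ - 6*(-6) = -⅗ + 36 = 177/5 ≈ 35.400)
U(H) = 4*H
x = -17/3 (x = 1 + (4*(-5) + 0*(-6))/3 = 1 + (-20 + 0)/3 = 1 + (⅓)*(-20) = 1 - 20/3 = -17/3 ≈ -5.6667)
o = -1/86 (o = 1/(-76 - 10) = 1/(-86) = -1/86 ≈ -0.011628)
o*(x + M) = -(-17/3 + 177/5)/86 = -1/86*446/15 = -223/645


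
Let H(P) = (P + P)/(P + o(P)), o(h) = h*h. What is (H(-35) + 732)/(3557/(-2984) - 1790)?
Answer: -37129912/90863589 ≈ -0.40863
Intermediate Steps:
o(h) = h²
H(P) = 2*P/(P + P²) (H(P) = (P + P)/(P + P²) = (2*P)/(P + P²) = 2*P/(P + P²))
(H(-35) + 732)/(3557/(-2984) - 1790) = (2/(1 - 35) + 732)/(3557/(-2984) - 1790) = (2/(-34) + 732)/(3557*(-1/2984) - 1790) = (2*(-1/34) + 732)/(-3557/2984 - 1790) = (-1/17 + 732)/(-5344917/2984) = (12443/17)*(-2984/5344917) = -37129912/90863589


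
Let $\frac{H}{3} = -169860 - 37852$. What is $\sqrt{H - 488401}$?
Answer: $i \sqrt{1111537} \approx 1054.3 i$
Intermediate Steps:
$H = -623136$ ($H = 3 \left(-169860 - 37852\right) = 3 \left(-207712\right) = -623136$)
$\sqrt{H - 488401} = \sqrt{-623136 - 488401} = \sqrt{-1111537} = i \sqrt{1111537}$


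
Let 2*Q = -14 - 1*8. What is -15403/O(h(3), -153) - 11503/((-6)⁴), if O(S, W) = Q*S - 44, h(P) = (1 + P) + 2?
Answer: 9348479/71280 ≈ 131.15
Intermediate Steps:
h(P) = 3 + P
Q = -11 (Q = (-14 - 1*8)/2 = (-14 - 8)/2 = (½)*(-22) = -11)
O(S, W) = -44 - 11*S (O(S, W) = -11*S - 44 = -44 - 11*S)
-15403/O(h(3), -153) - 11503/((-6)⁴) = -15403/(-44 - 11*(3 + 3)) - 11503/((-6)⁴) = -15403/(-44 - 11*6) - 11503/1296 = -15403/(-44 - 66) - 11503*1/1296 = -15403/(-110) - 11503/1296 = -15403*(-1/110) - 11503/1296 = 15403/110 - 11503/1296 = 9348479/71280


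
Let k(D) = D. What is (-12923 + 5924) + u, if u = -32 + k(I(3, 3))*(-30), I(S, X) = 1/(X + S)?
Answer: -7036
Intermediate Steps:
I(S, X) = 1/(S + X)
u = -37 (u = -32 - 30/(3 + 3) = -32 - 30/6 = -32 + (1/6)*(-30) = -32 - 5 = -37)
(-12923 + 5924) + u = (-12923 + 5924) - 37 = -6999 - 37 = -7036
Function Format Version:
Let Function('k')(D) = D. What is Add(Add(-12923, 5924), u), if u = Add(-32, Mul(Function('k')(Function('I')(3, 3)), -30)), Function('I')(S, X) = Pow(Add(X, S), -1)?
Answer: -7036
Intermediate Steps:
Function('I')(S, X) = Pow(Add(S, X), -1)
u = -37 (u = Add(-32, Mul(Pow(Add(3, 3), -1), -30)) = Add(-32, Mul(Pow(6, -1), -30)) = Add(-32, Mul(Rational(1, 6), -30)) = Add(-32, -5) = -37)
Add(Add(-12923, 5924), u) = Add(Add(-12923, 5924), -37) = Add(-6999, -37) = -7036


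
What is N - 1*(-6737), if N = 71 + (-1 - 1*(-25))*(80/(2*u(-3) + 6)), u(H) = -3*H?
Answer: 6888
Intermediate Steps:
N = 151 (N = 71 + (-1 - 1*(-25))*(80/(2*(-3*(-3)) + 6)) = 71 + (-1 + 25)*(80/(2*9 + 6)) = 71 + 24*(80/(18 + 6)) = 71 + 24*(80/24) = 71 + 24*(80*(1/24)) = 71 + 24*(10/3) = 71 + 80 = 151)
N - 1*(-6737) = 151 - 1*(-6737) = 151 + 6737 = 6888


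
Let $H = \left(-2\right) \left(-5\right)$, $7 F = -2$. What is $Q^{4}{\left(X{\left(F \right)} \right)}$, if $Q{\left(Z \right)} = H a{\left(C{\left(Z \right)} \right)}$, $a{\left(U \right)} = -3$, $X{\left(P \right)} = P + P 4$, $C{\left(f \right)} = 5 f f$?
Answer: $810000$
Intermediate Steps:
$F = - \frac{2}{7}$ ($F = \frac{1}{7} \left(-2\right) = - \frac{2}{7} \approx -0.28571$)
$C{\left(f \right)} = 5 f^{2}$
$H = 10$
$X{\left(P \right)} = 5 P$ ($X{\left(P \right)} = P + 4 P = 5 P$)
$Q{\left(Z \right)} = -30$ ($Q{\left(Z \right)} = 10 \left(-3\right) = -30$)
$Q^{4}{\left(X{\left(F \right)} \right)} = \left(-30\right)^{4} = 810000$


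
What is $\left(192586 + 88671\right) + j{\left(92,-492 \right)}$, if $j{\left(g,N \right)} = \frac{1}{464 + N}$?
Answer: $\frac{7875195}{28} \approx 2.8126 \cdot 10^{5}$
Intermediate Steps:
$\left(192586 + 88671\right) + j{\left(92,-492 \right)} = \left(192586 + 88671\right) + \frac{1}{464 - 492} = 281257 + \frac{1}{-28} = 281257 - \frac{1}{28} = \frac{7875195}{28}$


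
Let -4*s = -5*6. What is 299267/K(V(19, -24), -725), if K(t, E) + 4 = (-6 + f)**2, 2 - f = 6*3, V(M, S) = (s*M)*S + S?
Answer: 299267/480 ≈ 623.47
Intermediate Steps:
s = 15/2 (s = -(-5)*6/4 = -1/4*(-30) = 15/2 ≈ 7.5000)
V(M, S) = S + 15*M*S/2 (V(M, S) = (15*M/2)*S + S = 15*M*S/2 + S = S + 15*M*S/2)
f = -16 (f = 2 - 6*3 = 2 - 1*18 = 2 - 18 = -16)
K(t, E) = 480 (K(t, E) = -4 + (-6 - 16)**2 = -4 + (-22)**2 = -4 + 484 = 480)
299267/K(V(19, -24), -725) = 299267/480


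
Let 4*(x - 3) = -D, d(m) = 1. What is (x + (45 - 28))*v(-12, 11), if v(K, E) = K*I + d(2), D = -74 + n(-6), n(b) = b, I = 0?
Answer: 40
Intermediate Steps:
D = -80 (D = -74 - 6 = -80)
v(K, E) = 1 (v(K, E) = K*0 + 1 = 0 + 1 = 1)
x = 23 (x = 3 + (-1*(-80))/4 = 3 + (¼)*80 = 3 + 20 = 23)
(x + (45 - 28))*v(-12, 11) = (23 + (45 - 28))*1 = (23 + 17)*1 = 40*1 = 40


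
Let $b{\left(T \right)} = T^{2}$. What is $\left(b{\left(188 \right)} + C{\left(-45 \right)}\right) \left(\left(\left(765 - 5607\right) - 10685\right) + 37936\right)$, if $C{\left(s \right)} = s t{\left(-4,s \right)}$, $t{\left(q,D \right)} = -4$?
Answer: $796057316$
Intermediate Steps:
$C{\left(s \right)} = - 4 s$ ($C{\left(s \right)} = s \left(-4\right) = - 4 s$)
$\left(b{\left(188 \right)} + C{\left(-45 \right)}\right) \left(\left(\left(765 - 5607\right) - 10685\right) + 37936\right) = \left(188^{2} - -180\right) \left(\left(\left(765 - 5607\right) - 10685\right) + 37936\right) = \left(35344 + 180\right) \left(\left(-4842 - 10685\right) + 37936\right) = 35524 \left(-15527 + 37936\right) = 35524 \cdot 22409 = 796057316$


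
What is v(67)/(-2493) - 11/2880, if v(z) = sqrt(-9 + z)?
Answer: -11/2880 - sqrt(58)/2493 ≈ -0.0068743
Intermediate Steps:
v(67)/(-2493) - 11/2880 = sqrt(-9 + 67)/(-2493) - 11/2880 = sqrt(58)*(-1/2493) - 11*1/2880 = -sqrt(58)/2493 - 11/2880 = -11/2880 - sqrt(58)/2493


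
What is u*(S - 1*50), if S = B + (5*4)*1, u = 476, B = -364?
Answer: -187544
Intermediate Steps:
S = -344 (S = -364 + (5*4)*1 = -364 + 20*1 = -364 + 20 = -344)
u*(S - 1*50) = 476*(-344 - 1*50) = 476*(-344 - 50) = 476*(-394) = -187544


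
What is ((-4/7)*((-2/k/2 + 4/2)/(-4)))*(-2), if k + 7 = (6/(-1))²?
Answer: -114/203 ≈ -0.56158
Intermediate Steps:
k = 29 (k = -7 + (6/(-1))² = -7 + (6*(-1))² = -7 + (-6)² = -7 + 36 = 29)
((-4/7)*((-2/k/2 + 4/2)/(-4)))*(-2) = ((-4/7)*((-2/29/2 + 4/2)/(-4)))*(-2) = ((-4*⅐)*((-2*1/29*(½) + 4*(½))*(-¼)))*(-2) = -4*(-2/29*½ + 2)*(-1)/(7*4)*(-2) = -4*(-1/29 + 2)*(-1)/(7*4)*(-2) = -228*(-1)/(203*4)*(-2) = -4/7*(-57/116)*(-2) = (57/203)*(-2) = -114/203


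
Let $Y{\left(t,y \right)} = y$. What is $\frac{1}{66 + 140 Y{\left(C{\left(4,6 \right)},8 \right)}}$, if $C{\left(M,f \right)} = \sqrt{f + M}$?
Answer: $\frac{1}{1186} \approx 0.00084317$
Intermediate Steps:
$C{\left(M,f \right)} = \sqrt{M + f}$
$\frac{1}{66 + 140 Y{\left(C{\left(4,6 \right)},8 \right)}} = \frac{1}{66 + 140 \cdot 8} = \frac{1}{66 + 1120} = \frac{1}{1186}$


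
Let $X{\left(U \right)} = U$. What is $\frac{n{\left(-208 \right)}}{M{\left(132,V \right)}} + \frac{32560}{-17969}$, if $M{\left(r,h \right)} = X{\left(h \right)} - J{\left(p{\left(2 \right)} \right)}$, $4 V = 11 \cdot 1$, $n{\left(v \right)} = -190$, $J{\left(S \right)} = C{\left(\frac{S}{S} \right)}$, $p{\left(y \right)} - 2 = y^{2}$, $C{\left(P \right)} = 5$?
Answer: $\frac{13363400}{161721} \approx 82.632$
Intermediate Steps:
$p{\left(y \right)} = 2 + y^{2}$
$J{\left(S \right)} = 5$
$V = \frac{11}{4}$ ($V = \frac{11 \cdot 1}{4} = \frac{1}{4} \cdot 11 = \frac{11}{4} \approx 2.75$)
$M{\left(r,h \right)} = -5 + h$ ($M{\left(r,h \right)} = h - 5 = -5 + h$)
$\frac{n{\left(-208 \right)}}{M{\left(132,V \right)}} + \frac{32560}{-17969} = - \frac{190}{-5 + \frac{11}{4}} + \frac{32560}{-17969} = - \frac{190}{- \frac{9}{4}} + 32560 \left(- \frac{1}{17969}\right) = \left(-190\right) \left(- \frac{4}{9}\right) - \frac{32560}{17969} = \frac{760}{9} - \frac{32560}{17969} = \frac{13363400}{161721}$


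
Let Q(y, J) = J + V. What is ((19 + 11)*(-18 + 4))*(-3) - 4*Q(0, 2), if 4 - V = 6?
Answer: 1260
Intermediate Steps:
V = -2 (V = 4 - 1*6 = 4 - 6 = -2)
Q(y, J) = -2 + J (Q(y, J) = J - 2 = -2 + J)
((19 + 11)*(-18 + 4))*(-3) - 4*Q(0, 2) = ((19 + 11)*(-18 + 4))*(-3) - 4*(-2 + 2) = (30*(-14))*(-3) - 4*0 = -420*(-3) + 0 = 1260 + 0 = 1260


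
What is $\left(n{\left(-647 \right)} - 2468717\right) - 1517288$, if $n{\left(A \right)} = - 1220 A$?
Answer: $-3196665$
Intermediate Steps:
$\left(n{\left(-647 \right)} - 2468717\right) - 1517288 = \left(\left(-1220\right) \left(-647\right) - 2468717\right) - 1517288 = \left(789340 - 2468717\right) - 1517288 = -1679377 - 1517288 = -3196665$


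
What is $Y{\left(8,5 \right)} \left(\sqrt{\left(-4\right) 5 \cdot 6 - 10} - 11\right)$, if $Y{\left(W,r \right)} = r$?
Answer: $-55 + 5 i \sqrt{130} \approx -55.0 + 57.009 i$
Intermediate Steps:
$Y{\left(8,5 \right)} \left(\sqrt{\left(-4\right) 5 \cdot 6 - 10} - 11\right) = 5 \left(\sqrt{\left(-4\right) 5 \cdot 6 - 10} - 11\right) = 5 \left(\sqrt{\left(-20\right) 6 - 10} - 11\right) = 5 \left(\sqrt{-120 - 10} - 11\right) = 5 \left(\sqrt{-130} - 11\right) = 5 \left(i \sqrt{130} - 11\right) = 5 \left(-11 + i \sqrt{130}\right) = -55 + 5 i \sqrt{130}$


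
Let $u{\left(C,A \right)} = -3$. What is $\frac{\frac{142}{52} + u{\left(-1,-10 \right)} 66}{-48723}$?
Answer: $\frac{5077}{1266798} \approx 0.0040077$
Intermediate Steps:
$\frac{\frac{142}{52} + u{\left(-1,-10 \right)} 66}{-48723} = \frac{\frac{142}{52} - 198}{-48723} = \left(142 \cdot \frac{1}{52} - 198\right) \left(- \frac{1}{48723}\right) = \left(\frac{71}{26} - 198\right) \left(- \frac{1}{48723}\right) = \left(- \frac{5077}{26}\right) \left(- \frac{1}{48723}\right) = \frac{5077}{1266798}$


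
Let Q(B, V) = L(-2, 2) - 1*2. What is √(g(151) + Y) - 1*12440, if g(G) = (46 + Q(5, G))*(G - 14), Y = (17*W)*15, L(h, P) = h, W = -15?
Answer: -12440 + √1929 ≈ -12396.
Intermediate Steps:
Y = -3825 (Y = (17*(-15))*15 = -255*15 = -3825)
Q(B, V) = -4 (Q(B, V) = -2 - 1*2 = -2 - 2 = -4)
g(G) = -588 + 42*G (g(G) = (46 - 4)*(G - 14) = 42*(-14 + G) = -588 + 42*G)
√(g(151) + Y) - 1*12440 = √((-588 + 42*151) - 3825) - 1*12440 = √((-588 + 6342) - 3825) - 12440 = √(5754 - 3825) - 12440 = √1929 - 12440 = -12440 + √1929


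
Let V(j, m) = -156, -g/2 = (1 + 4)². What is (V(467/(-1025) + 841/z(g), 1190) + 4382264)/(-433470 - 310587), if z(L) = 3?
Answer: -4382108/744057 ≈ -5.8895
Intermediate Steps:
g = -50 (g = -2*(1 + 4)² = -2*5² = -2*25 = -50)
(V(467/(-1025) + 841/z(g), 1190) + 4382264)/(-433470 - 310587) = (-156 + 4382264)/(-433470 - 310587) = 4382108/(-744057) = 4382108*(-1/744057) = -4382108/744057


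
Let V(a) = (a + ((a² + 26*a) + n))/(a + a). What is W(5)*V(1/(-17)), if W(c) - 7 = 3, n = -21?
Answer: 32635/17 ≈ 1919.7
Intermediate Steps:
W(c) = 10 (W(c) = 7 + 3 = 10)
V(a) = (-21 + a² + 27*a)/(2*a) (V(a) = (a + ((a² + 26*a) - 21))/(a + a) = (a + (-21 + a² + 26*a))/((2*a)) = (-21 + a² + 27*a)*(1/(2*a)) = (-21 + a² + 27*a)/(2*a))
W(5)*V(1/(-17)) = 10*((-21 + (27 + 1/(-17))/(-17))/(2*(1/(-17)))) = 10*((-21 - (27 - 1/17)/17)/(2*(-1/17))) = 10*((½)*(-17)*(-21 - 1/17*458/17)) = 10*((½)*(-17)*(-21 - 458/289)) = 10*((½)*(-17)*(-6527/289)) = 10*(6527/34) = 32635/17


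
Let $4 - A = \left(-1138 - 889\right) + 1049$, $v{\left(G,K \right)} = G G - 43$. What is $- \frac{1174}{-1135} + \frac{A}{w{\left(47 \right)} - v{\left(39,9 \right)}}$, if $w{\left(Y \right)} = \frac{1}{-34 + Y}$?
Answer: $\frac{8066652}{21806755} \approx 0.36992$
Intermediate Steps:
$v{\left(G,K \right)} = -43 + G^{2}$ ($v{\left(G,K \right)} = G^{2} - 43 = -43 + G^{2}$)
$A = 982$ ($A = 4 - \left(\left(-1138 - 889\right) + 1049\right) = 4 - \left(-2027 + 1049\right) = 4 - -978 = 4 + 978 = 982$)
$- \frac{1174}{-1135} + \frac{A}{w{\left(47 \right)} - v{\left(39,9 \right)}} = - \frac{1174}{-1135} + \frac{982}{\frac{1}{-34 + 47} - \left(-43 + 39^{2}\right)} = \left(-1174\right) \left(- \frac{1}{1135}\right) + \frac{982}{\frac{1}{13} - \left(-43 + 1521\right)} = \frac{1174}{1135} + \frac{982}{\frac{1}{13} - 1478} = \frac{1174}{1135} + \frac{982}{- \frac{19213}{13}} = \frac{1174}{1135} + 982 \left(- \frac{13}{19213}\right) = \frac{1174}{1135} - \frac{12766}{19213} = \frac{8066652}{21806755}$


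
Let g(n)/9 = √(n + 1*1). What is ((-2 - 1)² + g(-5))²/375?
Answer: -81/125 + 108*I/125 ≈ -0.648 + 0.864*I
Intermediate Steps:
g(n) = 9*√(1 + n) (g(n) = 9*√(n + 1*1) = 9*√(n + 1) = 9*√(1 + n))
((-2 - 1)² + g(-5))²/375 = ((-2 - 1)² + 9*√(1 - 5))²/375 = ((-3)² + 9*√(-4))²*(1/375) = (9 + 9*(2*I))²*(1/375) = (9 + 18*I)²*(1/375) = (9 + 18*I)²/375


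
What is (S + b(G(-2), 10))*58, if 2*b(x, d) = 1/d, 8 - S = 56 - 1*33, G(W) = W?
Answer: -8671/10 ≈ -867.10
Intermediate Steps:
S = -15 (S = 8 - (56 - 1*33) = 8 - (56 - 33) = 8 - 1*23 = 8 - 23 = -15)
b(x, d) = 1/(2*d)
(S + b(G(-2), 10))*58 = (-15 + (½)/10)*58 = (-15 + (½)*(⅒))*58 = (-15 + 1/20)*58 = -299/20*58 = -8671/10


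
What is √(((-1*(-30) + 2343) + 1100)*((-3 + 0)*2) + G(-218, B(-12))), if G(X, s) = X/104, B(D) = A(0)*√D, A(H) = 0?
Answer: I*√14087905/26 ≈ 144.36*I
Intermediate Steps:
B(D) = 0 (B(D) = 0*√D = 0)
G(X, s) = X/104 (G(X, s) = X*(1/104) = X/104)
√(((-1*(-30) + 2343) + 1100)*((-3 + 0)*2) + G(-218, B(-12))) = √(((-1*(-30) + 2343) + 1100)*((-3 + 0)*2) + (1/104)*(-218)) = √(((30 + 2343) + 1100)*(-3*2) - 109/52) = √((2373 + 1100)*(-6) - 109/52) = √(3473*(-6) - 109/52) = √(-20838 - 109/52) = √(-1083685/52) = I*√14087905/26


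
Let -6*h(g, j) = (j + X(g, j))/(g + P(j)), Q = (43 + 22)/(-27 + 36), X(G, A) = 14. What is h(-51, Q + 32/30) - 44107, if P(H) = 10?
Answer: -488263487/11070 ≈ -44107.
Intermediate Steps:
Q = 65/9 ≈ 7.2222
h(g, j) = -(14 + j)/(6*(10 + g)) (h(g, j) = -(j + 14)/(6*(g + 10)) = -(14 + j)/(6*(10 + g)))
h(-51, Q + 32/30) - 44107 = (-14 - (65/9 + 32/30))/(6*(10 - 51)) - 44107 = (1/6)*(-14 - (65/9 + 32*(1/30)))/(-41) - 44107 = (1/6)*(-1/41)*(-14 - (65/9 + 16/15)) - 44107 = (1/6)*(-1/41)*(-14 - 1*373/45) - 44107 = (1/6)*(-1/41)*(-14 - 373/45) - 44107 = (1/6)*(-1/41)*(-1003/45) - 44107 = 1003/11070 - 44107 = -488263487/11070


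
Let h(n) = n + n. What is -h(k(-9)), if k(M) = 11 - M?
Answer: -40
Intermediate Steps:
h(n) = 2*n
-h(k(-9)) = -2*(11 - 1*(-9)) = -2*(11 + 9) = -2*20 = -1*40 = -40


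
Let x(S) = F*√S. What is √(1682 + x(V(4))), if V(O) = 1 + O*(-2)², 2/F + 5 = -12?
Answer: √(486098 - 34*√17)/17 ≈ 41.006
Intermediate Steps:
F = -2/17 (F = 2/(-5 - 12) = 2/(-17) = 2*(-1/17) = -2/17 ≈ -0.11765)
V(O) = 1 + 4*O (V(O) = 1 + O*4 = 1 + 4*O)
x(S) = -2*√S/17
√(1682 + x(V(4))) = √(1682 - 2*√(1 + 4*4)/17) = √(1682 - 2*√(1 + 16)/17) = √(1682 - 2*√17/17)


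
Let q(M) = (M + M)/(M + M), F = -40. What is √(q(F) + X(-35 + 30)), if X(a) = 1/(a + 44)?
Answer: 2*√390/39 ≈ 1.0127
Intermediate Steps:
X(a) = 1/(44 + a)
q(M) = 1 (q(M) = (2*M)/((2*M)) = (2*M)*(1/(2*M)) = 1)
√(q(F) + X(-35 + 30)) = √(1 + 1/(44 + (-35 + 30))) = √(1 + 1/(44 - 5)) = √(1 + 1/39) = √(40/39) = 2*√390/39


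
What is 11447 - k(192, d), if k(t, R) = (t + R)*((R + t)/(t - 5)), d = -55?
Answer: 2121820/187 ≈ 11347.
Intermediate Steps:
k(t, R) = (R + t)²/(-5 + t) (k(t, R) = (R + t)*((R + t)/(-5 + t)) = (R + t)²/(-5 + t))
11447 - k(192, d) = 11447 - (-55 + 192)²/(-5 + 192) = 11447 - 137²/187 = 11447 - 18769/187 = 2121820/187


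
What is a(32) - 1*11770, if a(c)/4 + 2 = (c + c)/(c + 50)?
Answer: -482770/41 ≈ -11775.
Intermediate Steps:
a(c) = -8 + 8*c/(50 + c) (a(c) = -8 + 4*((c + c)/(c + 50)) = -8 + 4*((2*c)/(50 + c)) = -8 + 4*(2*c/(50 + c)) = -8 + 8*c/(50 + c))
a(32) - 1*11770 = -400/(50 + 32) - 1*11770 = -400/82 - 11770 = -400*1/82 - 11770 = -200/41 - 11770 = -482770/41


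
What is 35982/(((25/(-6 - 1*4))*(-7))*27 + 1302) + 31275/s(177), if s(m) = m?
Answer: 13748067/69797 ≈ 196.97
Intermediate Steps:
35982/(((25/(-6 - 1*4))*(-7))*27 + 1302) + 31275/s(177) = 35982/(((25/(-6 - 1*4))*(-7))*27 + 1302) + 31275/177 = 35982/(((25/(-6 - 4))*(-7))*27 + 1302) + 31275*(1/177) = 35982/(((25/(-10))*(-7))*27 + 1302) + 10425/59 = 35982/(((25*(-1/10))*(-7))*27 + 1302) + 10425/59 = 35982/(-5/2*(-7)*27 + 1302) + 10425/59 = 35982/((35/2)*27 + 1302) + 10425/59 = 35982/(945/2 + 1302) + 10425/59 = 35982/(3549/2) + 10425/59 = 35982*(2/3549) + 10425/59 = 23988/1183 + 10425/59 = 13748067/69797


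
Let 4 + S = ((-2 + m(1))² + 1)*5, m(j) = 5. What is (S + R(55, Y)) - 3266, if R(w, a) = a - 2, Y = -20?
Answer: -3242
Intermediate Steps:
R(w, a) = -2 + a
S = 46 (S = -4 + ((-2 + 5)² + 1)*5 = -4 + (3² + 1)*5 = -4 + (9 + 1)*5 = -4 + 10*5 = -4 + 50 = 46)
(S + R(55, Y)) - 3266 = (46 + (-2 - 20)) - 3266 = (46 - 22) - 3266 = 24 - 3266 = -3242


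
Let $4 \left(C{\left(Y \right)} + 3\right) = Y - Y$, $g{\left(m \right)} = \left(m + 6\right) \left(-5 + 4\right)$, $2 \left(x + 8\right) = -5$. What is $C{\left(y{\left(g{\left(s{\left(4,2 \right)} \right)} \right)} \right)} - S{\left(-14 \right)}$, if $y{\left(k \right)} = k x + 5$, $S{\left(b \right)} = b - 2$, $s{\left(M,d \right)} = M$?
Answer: $13$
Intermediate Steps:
$x = - \frac{21}{2}$ ($x = -8 + \frac{1}{2} \left(-5\right) = -8 - \frac{5}{2} = - \frac{21}{2} \approx -10.5$)
$g{\left(m \right)} = -6 - m$ ($g{\left(m \right)} = \left(6 + m\right) \left(-1\right) = -6 - m$)
$S{\left(b \right)} = -2 + b$ ($S{\left(b \right)} = b - 2 = -2 + b$)
$y{\left(k \right)} = 5 - \frac{21 k}{2}$ ($y{\left(k \right)} = k \left(- \frac{21}{2}\right) + 5 = - \frac{21 k}{2} + 5 = 5 - \frac{21 k}{2}$)
$C{\left(Y \right)} = -3$ ($C{\left(Y \right)} = -3 + \frac{Y - Y}{4} = -3 + \frac{1}{4} \cdot 0 = -3 + 0 = -3$)
$C{\left(y{\left(g{\left(s{\left(4,2 \right)} \right)} \right)} \right)} - S{\left(-14 \right)} = -3 - \left(-2 - 14\right) = -3 - -16 = -3 + 16 = 13$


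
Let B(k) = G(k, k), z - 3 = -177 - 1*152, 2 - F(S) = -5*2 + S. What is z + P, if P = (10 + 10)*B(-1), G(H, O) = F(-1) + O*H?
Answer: -46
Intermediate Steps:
F(S) = 12 - S (F(S) = 2 - (-5*2 + S) = 2 - (-10 + S) = 2 + (10 - S) = 12 - S)
G(H, O) = 13 + H*O (G(H, O) = (12 - 1*(-1)) + O*H = (12 + 1) + H*O = 13 + H*O)
z = -326 (z = 3 + (-177 - 1*152) = 3 + (-177 - 152) = 3 - 329 = -326)
B(k) = 13 + k² (B(k) = 13 + k*k = 13 + k²)
P = 280 (P = (10 + 10)*(13 + (-1)²) = 20*(13 + 1) = 20*14 = 280)
z + P = -326 + 280 = -46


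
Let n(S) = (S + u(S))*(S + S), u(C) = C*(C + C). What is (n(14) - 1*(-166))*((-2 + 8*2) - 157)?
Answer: -1649362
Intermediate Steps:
u(C) = 2*C² (u(C) = C*(2*C) = 2*C²)
n(S) = 2*S*(S + 2*S²) (n(S) = (S + 2*S²)*(S + S) = (S + 2*S²)*(2*S) = 2*S*(S + 2*S²))
(n(14) - 1*(-166))*((-2 + 8*2) - 157) = (14²*(2 + 4*14) - 1*(-166))*((-2 + 8*2) - 157) = (196*(2 + 56) + 166)*((-2 + 16) - 157) = (196*58 + 166)*(14 - 157) = (11368 + 166)*(-143) = 11534*(-143) = -1649362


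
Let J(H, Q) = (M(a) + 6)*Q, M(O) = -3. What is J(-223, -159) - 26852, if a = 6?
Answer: -27329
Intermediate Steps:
J(H, Q) = 3*Q (J(H, Q) = (-3 + 6)*Q = 3*Q)
J(-223, -159) - 26852 = 3*(-159) - 26852 = -477 - 26852 = -27329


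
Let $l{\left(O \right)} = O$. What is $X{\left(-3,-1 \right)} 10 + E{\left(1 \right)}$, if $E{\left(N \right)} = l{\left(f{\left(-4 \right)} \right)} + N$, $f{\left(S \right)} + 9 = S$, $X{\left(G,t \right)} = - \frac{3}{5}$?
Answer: $-18$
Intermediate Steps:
$X{\left(G,t \right)} = - \frac{3}{5}$ ($X{\left(G,t \right)} = \left(-3\right) \frac{1}{5} = - \frac{3}{5}$)
$f{\left(S \right)} = -9 + S$
$E{\left(N \right)} = -13 + N$ ($E{\left(N \right)} = \left(-9 - 4\right) + N = -13 + N$)
$X{\left(-3,-1 \right)} 10 + E{\left(1 \right)} = \left(- \frac{3}{5}\right) 10 + \left(-13 + 1\right) = -6 - 12 = -18$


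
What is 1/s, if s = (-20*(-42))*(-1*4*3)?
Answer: -1/10080 ≈ -9.9206e-5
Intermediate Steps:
s = -10080 (s = 840*(-4*3) = 840*(-12) = -10080)
1/s = 1/(-10080) = -1/10080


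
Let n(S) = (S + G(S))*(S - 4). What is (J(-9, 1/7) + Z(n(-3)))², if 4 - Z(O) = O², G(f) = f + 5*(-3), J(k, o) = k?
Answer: 467164996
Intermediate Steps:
G(f) = -15 + f (G(f) = f - 15 = -15 + f)
n(S) = (-15 + 2*S)*(-4 + S) (n(S) = (S + (-15 + S))*(S - 4) = (-15 + 2*S)*(-4 + S))
Z(O) = 4 - O²
(J(-9, 1/7) + Z(n(-3)))² = (-9 + (4 - (60 - 23*(-3) + 2*(-3)²)²))² = (-9 + (4 - (60 + 69 + 2*9)²))² = (-9 + (4 - (60 + 69 + 18)²))² = (-9 + (4 - 1*147²))² = (-9 + (4 - 1*21609))² = (-9 + (4 - 21609))² = (-9 - 21605)² = (-21614)² = 467164996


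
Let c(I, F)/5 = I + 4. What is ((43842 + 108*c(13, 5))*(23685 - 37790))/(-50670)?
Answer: 24929177/1689 ≈ 14760.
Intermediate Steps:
c(I, F) = 20 + 5*I (c(I, F) = 5*(I + 4) = 5*(4 + I) = 20 + 5*I)
((43842 + 108*c(13, 5))*(23685 - 37790))/(-50670) = ((43842 + 108*(20 + 5*13))*(23685 - 37790))/(-50670) = ((43842 + 108*(20 + 65))*(-14105))*(-1/50670) = ((43842 + 108*85)*(-14105))*(-1/50670) = ((43842 + 9180)*(-14105))*(-1/50670) = (53022*(-14105))*(-1/50670) = -747875310*(-1/50670) = 24929177/1689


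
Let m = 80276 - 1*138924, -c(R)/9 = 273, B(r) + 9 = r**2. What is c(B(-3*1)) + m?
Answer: -61105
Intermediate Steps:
B(r) = -9 + r**2
c(R) = -2457 (c(R) = -9*273 = -2457)
m = -58648 (m = 80276 - 138924 = -58648)
c(B(-3*1)) + m = -2457 - 58648 = -61105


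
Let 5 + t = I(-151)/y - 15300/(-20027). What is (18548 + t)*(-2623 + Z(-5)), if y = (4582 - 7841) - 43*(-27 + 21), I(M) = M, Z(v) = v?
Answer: -2928911999823864/60101027 ≈ -4.8733e+7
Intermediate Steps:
y = -3001 (y = -3259 - 43*(-6) = -3259 + 258 = -3001)
t = -251565758/60101027 (t = -5 + (-151/(-3001) - 15300/(-20027)) = -5 + (-151*(-1/3001) - 15300*(-1/20027)) = -5 + (151/3001 + 15300/20027) = -5 + 48939377/60101027 = -251565758/60101027 ≈ -4.1857)
(18548 + t)*(-2623 + Z(-5)) = (18548 - 251565758/60101027)*(-2623 - 5) = (1114502283038/60101027)*(-2628) = -2928911999823864/60101027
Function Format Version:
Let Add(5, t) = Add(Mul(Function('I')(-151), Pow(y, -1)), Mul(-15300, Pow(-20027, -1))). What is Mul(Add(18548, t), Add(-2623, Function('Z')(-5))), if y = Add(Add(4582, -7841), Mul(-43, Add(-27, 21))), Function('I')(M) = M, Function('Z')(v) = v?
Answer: Rational(-2928911999823864, 60101027) ≈ -4.8733e+7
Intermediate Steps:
y = -3001 (y = Add(-3259, Mul(-43, -6)) = Add(-3259, 258) = -3001)
t = Rational(-251565758, 60101027) (t = Add(-5, Add(Mul(-151, Pow(-3001, -1)), Mul(-15300, Pow(-20027, -1)))) = Add(-5, Add(Mul(-151, Rational(-1, 3001)), Mul(-15300, Rational(-1, 20027)))) = Add(-5, Add(Rational(151, 3001), Rational(15300, 20027))) = Add(-5, Rational(48939377, 60101027)) = Rational(-251565758, 60101027) ≈ -4.1857)
Mul(Add(18548, t), Add(-2623, Function('Z')(-5))) = Mul(Add(18548, Rational(-251565758, 60101027)), Add(-2623, -5)) = Mul(Rational(1114502283038, 60101027), -2628) = Rational(-2928911999823864, 60101027)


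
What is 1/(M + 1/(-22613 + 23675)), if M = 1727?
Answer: 1062/1834075 ≈ 0.00057904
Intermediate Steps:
1/(M + 1/(-22613 + 23675)) = 1/(1727 + 1/(-22613 + 23675)) = 1/(1727 + 1/1062) = 1/(1834075/1062) = 1062/1834075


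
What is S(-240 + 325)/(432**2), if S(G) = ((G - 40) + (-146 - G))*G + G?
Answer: -15725/186624 ≈ -0.084260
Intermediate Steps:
S(G) = -185*G (S(G) = ((-40 + G) + (-146 - G))*G + G = -186*G + G = -185*G)
S(-240 + 325)/(432**2) = (-185*(-240 + 325))/(432**2) = -185*85/186624 = -15725*1/186624 = -15725/186624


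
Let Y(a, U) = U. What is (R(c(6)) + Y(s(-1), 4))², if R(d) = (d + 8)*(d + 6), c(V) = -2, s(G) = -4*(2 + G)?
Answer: 784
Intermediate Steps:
s(G) = -8 - 4*G
R(d) = (6 + d)*(8 + d) (R(d) = (8 + d)*(6 + d) = (6 + d)*(8 + d))
(R(c(6)) + Y(s(-1), 4))² = ((48 + (-2)² + 14*(-2)) + 4)² = ((48 + 4 - 28) + 4)² = (24 + 4)² = 28² = 784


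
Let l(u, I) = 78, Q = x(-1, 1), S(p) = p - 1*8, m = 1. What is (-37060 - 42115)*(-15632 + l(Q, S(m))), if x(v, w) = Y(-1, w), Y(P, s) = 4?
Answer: 1231487950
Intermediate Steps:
S(p) = -8 + p (S(p) = p - 8 = -8 + p)
x(v, w) = 4
Q = 4
(-37060 - 42115)*(-15632 + l(Q, S(m))) = (-37060 - 42115)*(-15632 + 78) = -79175*(-15554) = 1231487950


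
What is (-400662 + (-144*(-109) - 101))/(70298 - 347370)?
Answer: 385067/277072 ≈ 1.3898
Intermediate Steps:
(-400662 + (-144*(-109) - 101))/(70298 - 347370) = (-400662 + (15696 - 101))/(-277072) = (-400662 + 15595)*(-1/277072) = -385067*(-1/277072) = 385067/277072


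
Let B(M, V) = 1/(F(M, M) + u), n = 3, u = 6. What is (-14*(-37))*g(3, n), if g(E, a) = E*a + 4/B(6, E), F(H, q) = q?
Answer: 29526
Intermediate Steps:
B(M, V) = 1/(6 + M) (B(M, V) = 1/(M + 6) = 1/(6 + M))
g(E, a) = 48 + E*a (g(E, a) = E*a + 4/(1/(6 + 6)) = E*a + 4/(1/12) = E*a + 4*12 = E*a + 48 = 48 + E*a)
(-14*(-37))*g(3, n) = (-14*(-37))*(48 + 3*3) = 518*(48 + 9) = 518*57 = 29526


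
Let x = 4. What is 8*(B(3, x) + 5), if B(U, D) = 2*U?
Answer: 88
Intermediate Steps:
8*(B(3, x) + 5) = 8*(2*3 + 5) = 8*(6 + 5) = 8*11 = 88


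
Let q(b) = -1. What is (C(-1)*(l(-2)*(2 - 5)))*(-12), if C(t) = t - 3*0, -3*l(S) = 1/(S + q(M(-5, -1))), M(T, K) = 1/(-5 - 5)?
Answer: -4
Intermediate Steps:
M(T, K) = -⅒ (M(T, K) = 1/(-10) = -⅒)
l(S) = -1/(3*(-1 + S)) (l(S) = -1/(3*(S - 1)) = -1/(3*(-1 + S)))
C(t) = t (C(t) = t + 0 = t)
(C(-1)*(l(-2)*(2 - 5)))*(-12) = -(-1/(-3 + 3*(-2)))*(2 - 5)*(-12) = -(-1/(-3 - 6))*(-3)*(-12) = -(-1/(-9))*(-3)*(-12) = -(-1*(-⅑))*(-3)*(-12) = -(-3)/9*(-12) = -1*(-⅓)*(-12) = (⅓)*(-12) = -4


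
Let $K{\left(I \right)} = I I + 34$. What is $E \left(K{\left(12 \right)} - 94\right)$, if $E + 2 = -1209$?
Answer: $-101724$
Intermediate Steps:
$K{\left(I \right)} = 34 + I^{2}$ ($K{\left(I \right)} = I^{2} + 34 = 34 + I^{2}$)
$E = -1211$ ($E = -2 - 1209 = -1211$)
$E \left(K{\left(12 \right)} - 94\right) = - 1211 \left(\left(34 + 12^{2}\right) - 94\right) = - 1211 \left(\left(34 + 144\right) - 94\right) = - 1211 \left(178 - 94\right) = \left(-1211\right) 84 = -101724$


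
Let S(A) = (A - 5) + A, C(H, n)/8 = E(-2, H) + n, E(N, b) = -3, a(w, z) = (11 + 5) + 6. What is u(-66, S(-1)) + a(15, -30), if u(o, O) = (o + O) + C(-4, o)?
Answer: -603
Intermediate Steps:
a(w, z) = 22 (a(w, z) = 16 + 6 = 22)
C(H, n) = -24 + 8*n (C(H, n) = 8*(-3 + n) = -24 + 8*n)
S(A) = -5 + 2*A (S(A) = (-5 + A) + A = -5 + 2*A)
u(o, O) = -24 + O + 9*o (u(o, O) = (o + O) + (-24 + 8*o) = (O + o) + (-24 + 8*o) = -24 + O + 9*o)
u(-66, S(-1)) + a(15, -30) = (-24 + (-5 + 2*(-1)) + 9*(-66)) + 22 = (-24 + (-5 - 2) - 594) + 22 = (-24 - 7 - 594) + 22 = -625 + 22 = -603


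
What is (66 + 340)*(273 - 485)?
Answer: -86072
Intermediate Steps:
(66 + 340)*(273 - 485) = 406*(-212) = -86072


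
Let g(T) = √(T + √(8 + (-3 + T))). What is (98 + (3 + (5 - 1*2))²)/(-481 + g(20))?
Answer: -67/238 ≈ -0.28151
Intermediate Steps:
g(T) = √(T + √(5 + T))
(98 + (3 + (5 - 1*2))²)/(-481 + g(20)) = (98 + (3 + (5 - 1*2))²)/(-481 + √(20 + √(5 + 20))) = (98 + (3 + (5 - 2))²)/(-481 + √(20 + √25)) = (98 + (3 + 3)²)/(-481 + √(20 + 5)) = (98 + 6²)/(-481 + √25) = (98 + 36)/(-481 + 5) = 134/(-476) = 134*(-1/476) = -67/238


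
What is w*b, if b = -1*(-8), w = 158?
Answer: 1264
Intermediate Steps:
b = 8
w*b = 158*8 = 1264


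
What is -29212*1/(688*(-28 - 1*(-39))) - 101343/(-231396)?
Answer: -2837394/829169 ≈ -3.4220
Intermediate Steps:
-29212*1/(688*(-28 - 1*(-39))) - 101343/(-231396) = -29212*1/(688*(-28 + 39)) - 101343*(-1/231396) = -29212/(688*11) + 3071/7012 = -29212/7568 + 3071/7012 = -29212*1/7568 + 3071/7012 = -7303/1892 + 3071/7012 = -2837394/829169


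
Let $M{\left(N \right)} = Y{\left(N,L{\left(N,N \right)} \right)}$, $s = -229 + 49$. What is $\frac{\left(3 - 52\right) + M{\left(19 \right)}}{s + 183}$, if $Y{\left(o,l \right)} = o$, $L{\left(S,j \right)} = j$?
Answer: $-10$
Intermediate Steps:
$s = -180$
$M{\left(N \right)} = N$
$\frac{\left(3 - 52\right) + M{\left(19 \right)}}{s + 183} = \frac{\left(3 - 52\right) + 19}{-180 + 183} = \frac{-49 + 19}{3} = \left(-30\right) \frac{1}{3} = -10$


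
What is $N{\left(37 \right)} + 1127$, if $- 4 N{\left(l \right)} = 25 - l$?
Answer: $1130$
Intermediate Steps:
$N{\left(l \right)} = - \frac{25}{4} + \frac{l}{4}$ ($N{\left(l \right)} = - \frac{25 - l}{4} = - \frac{25}{4} + \frac{l}{4}$)
$N{\left(37 \right)} + 1127 = \left(- \frac{25}{4} + \frac{1}{4} \cdot 37\right) + 1127 = \left(- \frac{25}{4} + \frac{37}{4}\right) + 1127 = 3 + 1127 = 1130$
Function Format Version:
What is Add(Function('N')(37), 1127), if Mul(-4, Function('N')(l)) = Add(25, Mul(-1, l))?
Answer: 1130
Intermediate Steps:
Function('N')(l) = Add(Rational(-25, 4), Mul(Rational(1, 4), l)) (Function('N')(l) = Mul(Rational(-1, 4), Add(25, Mul(-1, l))) = Add(Rational(-25, 4), Mul(Rational(1, 4), l)))
Add(Function('N')(37), 1127) = Add(Add(Rational(-25, 4), Mul(Rational(1, 4), 37)), 1127) = Add(Add(Rational(-25, 4), Rational(37, 4)), 1127) = Add(3, 1127) = 1130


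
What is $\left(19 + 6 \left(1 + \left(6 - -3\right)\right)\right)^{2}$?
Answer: $6241$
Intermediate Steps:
$\left(19 + 6 \left(1 + \left(6 - -3\right)\right)\right)^{2} = \left(19 + 6 \left(1 + \left(6 + 3\right)\right)\right)^{2} = \left(19 + 6 \left(1 + 9\right)\right)^{2} = \left(19 + 6 \cdot 10\right)^{2} = \left(19 + 60\right)^{2} = 79^{2} = 6241$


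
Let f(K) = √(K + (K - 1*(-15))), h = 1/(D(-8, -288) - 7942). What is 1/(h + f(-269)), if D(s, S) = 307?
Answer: -7635/30487356676 - 58293225*I*√523/30487356676 ≈ -2.5043e-7 - 0.043727*I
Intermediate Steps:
h = -1/7635 (h = 1/(307 - 7942) = 1/(-7635) = -1/7635 ≈ -0.00013098)
f(K) = √(15 + 2*K) (f(K) = √(K + (K + 15)) = √(K + (15 + K)) = √(15 + 2*K))
1/(h + f(-269)) = 1/(-1/7635 + √(15 + 2*(-269))) = 1/(-1/7635 + √(15 - 538)) = 1/(-1/7635 + √(-523)) = 1/(-1/7635 + I*√523)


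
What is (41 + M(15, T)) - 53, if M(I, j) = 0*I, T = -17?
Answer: -12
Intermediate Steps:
M(I, j) = 0
(41 + M(15, T)) - 53 = (41 + 0) - 53 = 41 - 53 = -12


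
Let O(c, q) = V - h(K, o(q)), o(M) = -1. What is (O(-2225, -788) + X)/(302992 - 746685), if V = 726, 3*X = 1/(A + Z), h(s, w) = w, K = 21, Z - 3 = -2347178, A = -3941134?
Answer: -596295736/363923306757 ≈ -0.0016385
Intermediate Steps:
Z = -2347175 (Z = 3 - 2347178 = -2347175)
X = -1/18864927 (X = 1/(3*(-3941134 - 2347175)) = (1/3)/(-6288309) = (1/3)*(-1/6288309) = -1/18864927 ≈ -5.3008e-8)
O(c, q) = 727 (O(c, q) = 726 - 1*(-1) = 726 + 1 = 727)
(O(-2225, -788) + X)/(302992 - 746685) = (727 - 1/18864927)/(302992 - 746685) = (13714801928/18864927)/(-443693) = (13714801928/18864927)*(-1/443693) = -596295736/363923306757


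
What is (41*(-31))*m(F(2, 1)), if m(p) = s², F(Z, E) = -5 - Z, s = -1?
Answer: -1271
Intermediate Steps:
m(p) = 1 (m(p) = (-1)² = 1)
(41*(-31))*m(F(2, 1)) = (41*(-31))*1 = -1271*1 = -1271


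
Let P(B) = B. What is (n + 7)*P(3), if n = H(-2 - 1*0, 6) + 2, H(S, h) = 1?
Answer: 30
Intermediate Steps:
n = 3 (n = 1 + 2 = 3)
(n + 7)*P(3) = (3 + 7)*3 = 10*3 = 30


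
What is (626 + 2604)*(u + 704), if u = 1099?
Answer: 5823690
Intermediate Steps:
(626 + 2604)*(u + 704) = (626 + 2604)*(1099 + 704) = 3230*1803 = 5823690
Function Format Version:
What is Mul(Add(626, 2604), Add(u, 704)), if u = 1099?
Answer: 5823690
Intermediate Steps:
Mul(Add(626, 2604), Add(u, 704)) = Mul(Add(626, 2604), Add(1099, 704)) = Mul(3230, 1803) = 5823690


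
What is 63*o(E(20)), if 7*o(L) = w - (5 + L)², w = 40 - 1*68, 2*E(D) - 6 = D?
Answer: -3168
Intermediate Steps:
E(D) = 3 + D/2
w = -28 (w = 40 - 68 = -28)
o(L) = -4 - (5 + L)²/7 (o(L) = (-28 - (5 + L)²)/7 = -4 - (5 + L)²/7)
63*o(E(20)) = 63*(-4 - (5 + (3 + (½)*20))²/7) = 63*(-4 - (5 + (3 + 10))²/7) = 63*(-4 - (5 + 13)²/7) = 63*(-4 - ⅐*18²) = 63*(-4 - ⅐*324) = 63*(-4 - 324/7) = 63*(-352/7) = -3168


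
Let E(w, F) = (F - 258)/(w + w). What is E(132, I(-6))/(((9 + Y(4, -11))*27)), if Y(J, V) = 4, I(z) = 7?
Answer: -251/92664 ≈ -0.0027087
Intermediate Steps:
E(w, F) = (-258 + F)/(2*w) (E(w, F) = (-258 + F)/((2*w)) = (-258 + F)*(1/(2*w)) = (-258 + F)/(2*w))
E(132, I(-6))/(((9 + Y(4, -11))*27)) = ((½)*(-258 + 7)/132)/(((9 + 4)*27)) = ((½)*(1/132)*(-251))/((13*27)) = -251/264/351 = -251/264*1/351 = -251/92664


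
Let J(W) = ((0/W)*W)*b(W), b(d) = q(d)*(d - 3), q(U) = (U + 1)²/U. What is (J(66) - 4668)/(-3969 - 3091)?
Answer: 1167/1765 ≈ 0.66119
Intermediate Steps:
q(U) = (1 + U)²/U
b(d) = (1 + d)²*(-3 + d)/d (b(d) = ((1 + d)²/d)*(d - 3) = ((1 + d)²/d)*(-3 + d) = (1 + d)²*(-3 + d)/d)
J(W) = 0 (J(W) = ((0/W)*W)*((1 + W)²*(-3 + W)/W) = (0*W)*((1 + W)²*(-3 + W)/W) = 0*((1 + W)²*(-3 + W)/W) = 0)
(J(66) - 4668)/(-3969 - 3091) = (0 - 4668)/(-3969 - 3091) = -4668/(-7060) = -4668*(-1/7060) = 1167/1765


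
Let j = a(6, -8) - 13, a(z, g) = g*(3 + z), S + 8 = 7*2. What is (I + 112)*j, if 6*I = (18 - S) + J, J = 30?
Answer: -10115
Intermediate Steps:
S = 6 (S = -8 + 7*2 = -8 + 14 = 6)
I = 7 (I = ((18 - 1*6) + 30)/6 = ((18 - 6) + 30)/6 = (12 + 30)/6 = (⅙)*42 = 7)
j = -85 (j = -8*(3 + 6) - 13 = -8*9 - 13 = -72 - 13 = -85)
(I + 112)*j = (7 + 112)*(-85) = 119*(-85) = -10115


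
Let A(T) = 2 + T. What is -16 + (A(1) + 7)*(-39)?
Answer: -406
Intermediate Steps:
-16 + (A(1) + 7)*(-39) = -16 + ((2 + 1) + 7)*(-39) = -16 + (3 + 7)*(-39) = -16 + 10*(-39) = -16 - 390 = -406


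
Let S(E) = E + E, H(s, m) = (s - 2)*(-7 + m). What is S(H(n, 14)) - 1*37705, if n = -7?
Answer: -37831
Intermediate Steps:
H(s, m) = (-7 + m)*(-2 + s) (H(s, m) = (-2 + s)*(-7 + m) = (-7 + m)*(-2 + s))
S(E) = 2*E
S(H(n, 14)) - 1*37705 = 2*(14 - 7*(-7) - 2*14 + 14*(-7)) - 1*37705 = 2*(14 + 49 - 28 - 98) - 37705 = 2*(-63) - 37705 = -126 - 37705 = -37831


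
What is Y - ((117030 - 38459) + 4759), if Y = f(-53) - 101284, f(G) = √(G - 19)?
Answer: -184614 + 6*I*√2 ≈ -1.8461e+5 + 8.4853*I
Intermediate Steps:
f(G) = √(-19 + G)
Y = -101284 + 6*I*√2 (Y = √(-19 - 53) - 101284 = √(-72) - 101284 = 6*I*√2 - 101284 = -101284 + 6*I*√2 ≈ -1.0128e+5 + 8.4853*I)
Y - ((117030 - 38459) + 4759) = (-101284 + 6*I*√2) - ((117030 - 38459) + 4759) = (-101284 + 6*I*√2) - (78571 + 4759) = (-101284 + 6*I*√2) - 1*83330 = (-101284 + 6*I*√2) - 83330 = -184614 + 6*I*√2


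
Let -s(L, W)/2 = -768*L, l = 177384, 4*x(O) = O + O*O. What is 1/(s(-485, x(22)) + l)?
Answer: -1/567576 ≈ -1.7619e-6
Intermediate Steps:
x(O) = O/4 + O²/4 (x(O) = (O + O*O)/4 = (O + O²)/4 = O/4 + O²/4)
s(L, W) = 1536*L (s(L, W) = -(-1536)*L = 1536*L)
1/(s(-485, x(22)) + l) = 1/(1536*(-485) + 177384) = 1/(-744960 + 177384) = 1/(-567576) = -1/567576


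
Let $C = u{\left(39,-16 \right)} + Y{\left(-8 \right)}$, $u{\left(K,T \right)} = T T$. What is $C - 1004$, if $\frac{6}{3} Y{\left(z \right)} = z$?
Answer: $-752$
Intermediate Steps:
$u{\left(K,T \right)} = T^{2}$
$Y{\left(z \right)} = \frac{z}{2}$
$C = 252$ ($C = \left(-16\right)^{2} + \frac{1}{2} \left(-8\right) = 256 - 4 = 252$)
$C - 1004 = 252 - 1004 = -752$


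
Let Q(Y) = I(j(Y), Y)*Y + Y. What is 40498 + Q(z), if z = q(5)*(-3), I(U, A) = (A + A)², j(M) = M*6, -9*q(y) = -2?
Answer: 1093396/27 ≈ 40496.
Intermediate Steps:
q(y) = 2/9 (q(y) = -⅑*(-2) = 2/9)
j(M) = 6*M
I(U, A) = 4*A² (I(U, A) = (2*A)² = 4*A²)
z = -⅔ (z = (2/9)*(-3) = -⅔ ≈ -0.66667)
Q(Y) = Y + 4*Y³ (Q(Y) = (4*Y²)*Y + Y = 4*Y³ + Y = Y + 4*Y³)
40498 + Q(z) = 40498 + (-⅔ + 4*(-⅔)³) = 40498 + (-⅔ + 4*(-8/27)) = 40498 + (-⅔ - 32/27) = 40498 - 50/27 = 1093396/27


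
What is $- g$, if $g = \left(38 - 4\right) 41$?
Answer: $-1394$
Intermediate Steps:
$g = 1394$ ($g = 34 \cdot 41 = 1394$)
$- g = \left(-1\right) 1394 = -1394$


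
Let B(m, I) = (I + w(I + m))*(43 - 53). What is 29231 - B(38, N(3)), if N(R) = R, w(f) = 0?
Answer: 29261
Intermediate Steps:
B(m, I) = -10*I (B(m, I) = (I + 0)*(43 - 53) = I*(-10) = -10*I)
29231 - B(38, N(3)) = 29231 - (-10)*3 = 29231 - 1*(-30) = 29231 + 30 = 29261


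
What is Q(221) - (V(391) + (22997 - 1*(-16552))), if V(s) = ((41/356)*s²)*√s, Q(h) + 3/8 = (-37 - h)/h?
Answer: -69925359/1768 - 6268121*√391/356 ≈ -3.8771e+5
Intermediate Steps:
Q(h) = -3/8 + (-37 - h)/h
V(s) = 41*s^(5/2)/356 (V(s) = ((41*(1/356))*s²)*√s = (41*s²/356)*√s = 41*s^(5/2)/356)
Q(221) - (V(391) + (22997 - 1*(-16552))) = (-11/8 - 37/221) - (41*391^(5/2)/356 + (22997 - 1*(-16552))) = (-11/8 - 37*1/221) - (41*(152881*√391)/356 + (22997 + 16552)) = (-11/8 - 37/221) - (6268121*√391/356 + 39549) = -2727/1768 - (39549 + 6268121*√391/356) = -2727/1768 + (-39549 - 6268121*√391/356) = -69925359/1768 - 6268121*√391/356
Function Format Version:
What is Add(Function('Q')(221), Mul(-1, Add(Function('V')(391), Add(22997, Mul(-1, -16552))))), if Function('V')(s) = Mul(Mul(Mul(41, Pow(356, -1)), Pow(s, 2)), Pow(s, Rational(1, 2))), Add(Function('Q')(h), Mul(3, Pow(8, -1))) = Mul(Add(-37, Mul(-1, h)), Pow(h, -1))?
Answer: Add(Rational(-69925359, 1768), Mul(Rational(-6268121, 356), Pow(391, Rational(1, 2)))) ≈ -3.8771e+5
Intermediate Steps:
Function('Q')(h) = Add(Rational(-3, 8), Mul(Pow(h, -1), Add(-37, Mul(-1, h)))) (Function('Q')(h) = Add(Rational(-3, 8), Mul(Add(-37, Mul(-1, h)), Pow(h, -1))) = Add(Rational(-3, 8), Mul(Pow(h, -1), Add(-37, Mul(-1, h)))))
Function('V')(s) = Mul(Rational(41, 356), Pow(s, Rational(5, 2))) (Function('V')(s) = Mul(Mul(Mul(41, Rational(1, 356)), Pow(s, 2)), Pow(s, Rational(1, 2))) = Mul(Mul(Rational(41, 356), Pow(s, 2)), Pow(s, Rational(1, 2))) = Mul(Rational(41, 356), Pow(s, Rational(5, 2))))
Add(Function('Q')(221), Mul(-1, Add(Function('V')(391), Add(22997, Mul(-1, -16552))))) = Add(Add(Rational(-11, 8), Mul(-37, Pow(221, -1))), Mul(-1, Add(Mul(Rational(41, 356), Pow(391, Rational(5, 2))), Add(22997, Mul(-1, -16552))))) = Add(Add(Rational(-11, 8), Mul(-37, Rational(1, 221))), Mul(-1, Add(Mul(Rational(41, 356), Mul(152881, Pow(391, Rational(1, 2)))), Add(22997, 16552)))) = Add(Add(Rational(-11, 8), Rational(-37, 221)), Mul(-1, Add(Mul(Rational(6268121, 356), Pow(391, Rational(1, 2))), 39549))) = Add(Rational(-2727, 1768), Mul(-1, Add(39549, Mul(Rational(6268121, 356), Pow(391, Rational(1, 2)))))) = Add(Rational(-2727, 1768), Add(-39549, Mul(Rational(-6268121, 356), Pow(391, Rational(1, 2))))) = Add(Rational(-69925359, 1768), Mul(Rational(-6268121, 356), Pow(391, Rational(1, 2))))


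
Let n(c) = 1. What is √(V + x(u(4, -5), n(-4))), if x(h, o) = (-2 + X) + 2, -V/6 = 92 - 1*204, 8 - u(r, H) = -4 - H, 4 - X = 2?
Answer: √674 ≈ 25.962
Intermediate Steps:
X = 2 (X = 4 - 1*2 = 4 - 2 = 2)
u(r, H) = 12 + H (u(r, H) = 8 - (-4 - H) = 8 + (4 + H) = 12 + H)
V = 672 (V = -6*(92 - 1*204) = -6*(92 - 204) = -6*(-112) = 672)
x(h, o) = 2 (x(h, o) = (-2 + 2) + 2 = 0 + 2 = 2)
√(V + x(u(4, -5), n(-4))) = √(672 + 2) = √674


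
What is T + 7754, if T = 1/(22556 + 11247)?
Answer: 262108463/33803 ≈ 7754.0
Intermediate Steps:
T = 1/33803 ≈ 2.9583e-5
T + 7754 = 1/33803 + 7754 = 262108463/33803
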